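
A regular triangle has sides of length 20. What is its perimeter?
Perimeter = number of sides * side length
Perimeter = 3 * 20
Perimeter = 60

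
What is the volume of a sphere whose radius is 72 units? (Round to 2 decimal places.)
Volume = (4/3) * pi * r³
Volume = (4/3) * pi * 72³
Volume = (4/3) * pi * 373248
Volume = 1563457.57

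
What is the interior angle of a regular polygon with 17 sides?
Interior angle of a regular n-gon = (n-2)*180/n
Interior angle = (17-2)*180/17
Interior angle = 15*180/17
Interior angle = 2700/17
Interior angle = 158.82 degrees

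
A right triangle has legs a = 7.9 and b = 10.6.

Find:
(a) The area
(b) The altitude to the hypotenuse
(a) Area = ½ab = ½·7.9·10.6 = 41.87
(b) Hypotenuse c = √(7.9² + 10.6²) = √174.77 = 13.2201
    Area = ½·c·h_c  →  h_c = 2·Area/c = 2·41.87/13.2201 = 6.334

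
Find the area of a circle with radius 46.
Area = pi * r²
Area = pi * 46²
Area = pi * 2116
Area = 6647.61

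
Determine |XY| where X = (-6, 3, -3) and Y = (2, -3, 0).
d = √[(8)² + (-6)² + (3)²] = √109 = 10.44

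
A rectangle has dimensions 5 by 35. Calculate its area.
Area = length * width
Area = 5 * 35
Area = 175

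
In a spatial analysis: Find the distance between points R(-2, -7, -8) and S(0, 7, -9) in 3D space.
d = √[(2)² + (14)² + (-1)²] = √201 = 14.18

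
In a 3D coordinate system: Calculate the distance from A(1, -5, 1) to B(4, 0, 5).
d = √[(3)² + (5)² + (4)²] = √50 = 7.071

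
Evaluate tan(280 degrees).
tan(280 degrees) = -5.6713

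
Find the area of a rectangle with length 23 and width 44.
Area = length * width
Area = 23 * 44
Area = 1012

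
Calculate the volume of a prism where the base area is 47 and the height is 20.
Volume = base area * height
Volume = 47 * 20
Volume = 940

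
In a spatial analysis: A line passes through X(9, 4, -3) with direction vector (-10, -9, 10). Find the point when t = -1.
P(-1) = (9 + (-10)(-1), 4 + (-9)(-1), -3 + 10(-1)) = (19, 13, -13)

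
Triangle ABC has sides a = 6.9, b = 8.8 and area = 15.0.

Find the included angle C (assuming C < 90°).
Area = ½ab·sin(C)  →  sin(C) = 2·Area/(ab)
sin(C) = 2·15.0/(6.9·8.8) = 0.494071
C = arcsin(0.494071) = 29.61°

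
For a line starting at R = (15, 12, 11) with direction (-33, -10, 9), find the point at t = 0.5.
P(0.5) = (15 + (-33)(0.5), 12 + (-10)(0.5), 11 + 9(0.5)) = (-1.5, 7, 15.5)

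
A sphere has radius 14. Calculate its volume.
Volume = (4/3) * pi * r³
Volume = (4/3) * pi * 14³
Volume = (4/3) * pi * 2744
Volume = 11494.04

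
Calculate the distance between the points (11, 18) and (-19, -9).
Using the distance formula: d = sqrt((x₂-x₁)² + (y₂-y₁)²)
dx = (-19) - 11 = -30
dy = (-9) - 18 = -27
d = sqrt((-30)² + (-27)²) = sqrt(900 + 729) = sqrt(1629) = 40.36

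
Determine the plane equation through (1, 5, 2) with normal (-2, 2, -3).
d = n·P = (-2)(1) + (2)(5) + (-3)(2) = 2
Plane: -2x + 2y - 3z = 2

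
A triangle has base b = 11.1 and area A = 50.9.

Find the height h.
A = ½bh  →  h = 2A/b
h = 2·50.9/11.1 = 9.171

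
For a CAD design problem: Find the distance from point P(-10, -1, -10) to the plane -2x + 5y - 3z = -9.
d = |(-2)(-10) + 5(-1) + (-3)(-10) - (-9)| / √((-2)² + 5² + (-3)²) = 54/√38 = 8.76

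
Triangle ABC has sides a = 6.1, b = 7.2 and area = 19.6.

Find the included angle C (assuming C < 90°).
Area = ½ab·sin(C)  →  sin(C) = 2·Area/(ab)
sin(C) = 2·19.6/(6.1·7.2) = 0.892532
C = arcsin(0.892532) = 63.19°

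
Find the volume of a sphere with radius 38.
Volume = (4/3) * pi * r³
Volume = (4/3) * pi * 38³
Volume = (4/3) * pi * 54872
Volume = 229847.30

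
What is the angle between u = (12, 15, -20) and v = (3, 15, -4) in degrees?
u·v = 341, |u|² = 769, |v|² = 250
cos θ = 341/√192250 ≈ 0.7777
θ ≈ 38.95°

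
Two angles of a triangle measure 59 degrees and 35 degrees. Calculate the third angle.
Sum of angles in a triangle = 180 degrees
Third angle = 180 - 59 - 35
Third angle = 86 degrees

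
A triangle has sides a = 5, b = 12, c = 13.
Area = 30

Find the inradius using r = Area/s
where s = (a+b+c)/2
s = (5+12+13)/2 = 15
r = Area/s = 30/15 = 2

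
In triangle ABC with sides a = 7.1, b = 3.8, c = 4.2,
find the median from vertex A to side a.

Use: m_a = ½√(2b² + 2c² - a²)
m_a = ½√(2·3.8² + 2·4.2² - 7.1²)
m_a = ½√(28.88 + 35.28 - 50.41) = ½√13.75 = 1.854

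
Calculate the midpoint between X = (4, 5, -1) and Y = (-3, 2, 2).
Midpoint = ((4-3)/2, (5+2)/2, (-1+2)/2) = (0.5, 3.5, 0.5)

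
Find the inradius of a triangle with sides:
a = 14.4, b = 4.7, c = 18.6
s = (a+b+c)/2 = (14.4+4.7+18.6)/2 = 18.85
Area = √(s(s-a)(s-b)(s-c)) = √(18.85·4.45·14.15·0.25) = 17.226
r = Area/s = 17.226/18.85 = 0.9138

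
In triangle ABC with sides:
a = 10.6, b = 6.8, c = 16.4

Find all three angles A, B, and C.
By the law of cosines:
cos(A) = (b² + c² - a²)/(2bc) = 0.909433  →  A = 24.57°
cos(B) = (a² + c² - b²)/(2ac) = 0.963760  →  B = 15.47°
cos(C) = (a² + b² - c²)/(2ab) = -0.765538  →  C = 140°
Check: A + B + C = 180.0° ✓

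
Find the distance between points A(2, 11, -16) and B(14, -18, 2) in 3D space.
d = √[(12)² + (-29)² + (18)²] = √1309 = 36.18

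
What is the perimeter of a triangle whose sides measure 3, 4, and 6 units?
Perimeter = sum of all sides
Perimeter = 3 + 4 + 6
Perimeter = 13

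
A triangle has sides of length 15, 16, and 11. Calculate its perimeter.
Perimeter = sum of all sides
Perimeter = 15 + 16 + 11
Perimeter = 42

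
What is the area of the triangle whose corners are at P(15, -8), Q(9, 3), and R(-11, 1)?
Using the coordinate formula: Area = (1/2)|x₁(y₂-y₃) + x₂(y₃-y₁) + x₃(y₁-y₂)|
Area = (1/2)|15(3-1) + 9(1-(-8)) + (-11)((-8)-3)|
Area = (1/2)|15*2 + 9*9 + (-11)*(-11)|
Area = (1/2)|30 + 81 + 121|
Area = (1/2)*232 = 116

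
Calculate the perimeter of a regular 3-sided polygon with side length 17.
Perimeter = number of sides * side length
Perimeter = 3 * 17
Perimeter = 51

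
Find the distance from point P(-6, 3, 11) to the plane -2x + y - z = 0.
d = |(-2)(-6) + 1(3) + (-1)(11) - (0)| / √((-2)² + 1² + (-1)²) = 4/√6 = 1.633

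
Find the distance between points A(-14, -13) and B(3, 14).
Using the distance formula: d = sqrt((x₂-x₁)² + (y₂-y₁)²)
dx = 3 - (-14) = 17
dy = 14 - (-13) = 27
d = sqrt(17² + 27²) = sqrt(289 + 729) = sqrt(1018) = 31.91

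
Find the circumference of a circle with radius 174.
Circumference = 2 * pi * r
Circumference = 2 * pi * 174
Circumference = 1093.27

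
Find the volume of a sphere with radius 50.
Volume = (4/3) * pi * r³
Volume = (4/3) * pi * 50³
Volume = (4/3) * pi * 125000
Volume = 523598.78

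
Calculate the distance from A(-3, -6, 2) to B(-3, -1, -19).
d = √[(0)² + (5)² + (-21)²] = √466 = 21.59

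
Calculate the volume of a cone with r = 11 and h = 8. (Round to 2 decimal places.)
Volume = (1/3) * pi * r² * h
Volume = (1/3) * pi * 11² * 8
Volume = (1/3) * pi * 121 * 8
Volume = (1/3) * pi * 968
Volume = 1013.69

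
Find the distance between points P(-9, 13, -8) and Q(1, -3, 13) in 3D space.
d = √[(10)² + (-16)² + (21)²] = √797 = 28.23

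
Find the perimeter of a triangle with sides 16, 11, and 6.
Perimeter = sum of all sides
Perimeter = 16 + 11 + 6
Perimeter = 33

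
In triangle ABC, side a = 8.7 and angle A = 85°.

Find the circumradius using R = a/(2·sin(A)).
R = a/(2·sin(A)) = 8.7/(2·sin(85°))
R = 8.7/(2·0.996195) = 8.7/1.992389 = 4.367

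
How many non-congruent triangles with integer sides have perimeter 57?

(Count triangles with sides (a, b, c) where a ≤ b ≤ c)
With a ≤ b ≤ c and a + b + c = 57, the triangle inequality a + b > c gives c < 57/2, so c ≤ 28.
Iterate a from 1 to ⌊p/3⌋ = 19; for each a, b ranges from a to ⌊(p−a)/2⌋ with c = p − a − b, keeping only c ≥ b.
Triples: (1, 28, 28), (2, 27, 28), (3, 26, 28), …
Count = 75 triangles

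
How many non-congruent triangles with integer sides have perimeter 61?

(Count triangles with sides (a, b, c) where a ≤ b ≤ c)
With a ≤ b ≤ c and a + b + c = 61, the triangle inequality a + b > c gives c < 61/2, so c ≤ 30.
Iterate a from 1 to ⌊p/3⌋ = 20; for each a, b ranges from a to ⌊(p−a)/2⌋ with c = p − a − b, keeping only c ≥ b.
Triples: (1, 30, 30), (2, 29, 30), (3, 28, 30), …
Count = 85 triangles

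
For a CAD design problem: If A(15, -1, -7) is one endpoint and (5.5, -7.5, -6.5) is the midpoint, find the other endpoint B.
B = (2×5.5 - 15, 2×(-7.5) - (-1), 2×(-6.5) - (-7)) = (-4, -14, -6)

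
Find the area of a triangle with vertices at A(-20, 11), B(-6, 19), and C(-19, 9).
Using the coordinate formula: Area = (1/2)|x₁(y₂-y₃) + x₂(y₃-y₁) + x₃(y₁-y₂)|
Area = (1/2)|(-20)(19-9) + (-6)(9-11) + (-19)(11-19)|
Area = (1/2)|(-20)*10 + (-6)*(-2) + (-19)*(-8)|
Area = (1/2)|(-200) + 12 + 152|
Area = (1/2)*36 = 18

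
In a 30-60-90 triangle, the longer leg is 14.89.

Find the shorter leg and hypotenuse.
In a 30-60-90 triangle, sides are in ratio 1 : √3 : 2.
Long leg = short leg·√3  →  short leg = 14.89/√3 = 8.597
Hypotenuse = 2·(short leg) = 2·14.89/√3 = 17.19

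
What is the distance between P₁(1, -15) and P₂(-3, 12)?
Using the distance formula: d = sqrt((x₂-x₁)² + (y₂-y₁)²)
dx = (-3) - 1 = -4
dy = 12 - (-15) = 27
d = sqrt((-4)² + 27²) = sqrt(16 + 729) = sqrt(745) = 27.29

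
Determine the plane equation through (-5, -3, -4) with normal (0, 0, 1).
d = n·P = (0)(-5) + (0)(-3) + (1)(-4) = -4
Plane: z = -4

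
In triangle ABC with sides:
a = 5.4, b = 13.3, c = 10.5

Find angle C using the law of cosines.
cos(C) = (a² + b² - c²)/(2ab)
cos(C) = (5.4² + 13.3² - 10.5²)/(2·5.4·13.3) = 95.8/143.64 = 0.666945
C = arccos(0.666945) = 48.17°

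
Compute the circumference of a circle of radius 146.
Circumference = 2 * pi * r
Circumference = 2 * pi * 146
Circumference = 917.35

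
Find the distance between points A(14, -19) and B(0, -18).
Using the distance formula: d = sqrt((x₂-x₁)² + (y₂-y₁)²)
dx = 0 - 14 = -14
dy = (-18) - (-19) = 1
d = sqrt((-14)² + 1²) = sqrt(196 + 1) = sqrt(197) = 14.04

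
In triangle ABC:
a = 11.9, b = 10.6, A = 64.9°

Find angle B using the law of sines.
sin(B)/b = sin(A)/a
sin(B) = b·sin(A)/a = 10.6·sin(64.9°)/11.9 = 0.806641
B = arcsin(0.806641) = 53.77°  (b ≤ a, so B ≤ A and the acute solution is unique)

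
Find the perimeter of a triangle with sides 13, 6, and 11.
Perimeter = sum of all sides
Perimeter = 13 + 6 + 11
Perimeter = 30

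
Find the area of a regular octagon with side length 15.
For a regular 8-gon with side length s = 15:
Apothem a = s / (2*tan(pi/8)) = 15 / (2*tan(pi/8)) ≈ 18.1066
Perimeter P = 8 * 15 = 120
Area = (1/2) * P * a = (1/2) * 120 * 18.1066 = 1086.40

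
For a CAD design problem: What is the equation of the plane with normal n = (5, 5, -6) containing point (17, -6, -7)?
d = n·P = (5)(17) + (5)(-6) + (-6)(-7) = 97
Plane: 5x + 5y - 6z = 97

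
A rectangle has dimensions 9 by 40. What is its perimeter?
Perimeter = 2 * (length + width)
Perimeter = 2 * (9 + 40)
Perimeter = 2 * 49
Perimeter = 98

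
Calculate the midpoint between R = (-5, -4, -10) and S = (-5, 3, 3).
Midpoint = ((-5-5)/2, (-4+3)/2, (-10+3)/2) = (-5, -0.5, -3.5)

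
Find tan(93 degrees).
tan(93 degrees) = -19.0811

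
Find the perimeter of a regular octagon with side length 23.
Perimeter = number of sides * side length
Perimeter = 8 * 23
Perimeter = 184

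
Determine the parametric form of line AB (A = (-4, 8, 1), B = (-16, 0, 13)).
Direction vector d = B - A = (-12, -8, 12)
x = -4 - 12t, y = 8 - 8t, z = 1 + 12t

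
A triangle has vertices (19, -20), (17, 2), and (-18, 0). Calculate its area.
Using the coordinate formula: Area = (1/2)|x₁(y₂-y₃) + x₂(y₃-y₁) + x₃(y₁-y₂)|
Area = (1/2)|19(2-0) + 17(0-(-20)) + (-18)((-20)-2)|
Area = (1/2)|19*2 + 17*20 + (-18)*(-22)|
Area = (1/2)|38 + 340 + 396|
Area = (1/2)*774 = 387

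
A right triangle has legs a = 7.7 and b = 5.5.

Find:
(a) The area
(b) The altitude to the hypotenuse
(a) Area = ½ab = ½·7.7·5.5 = 21.175
(b) Hypotenuse c = √(7.7² + 5.5²) = √89.54 = 9.46256
    Area = ½·c·h_c  →  h_c = 2·Area/c = 2·21.175/9.46256 = 4.476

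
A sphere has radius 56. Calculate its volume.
Volume = (4/3) * pi * r³
Volume = (4/3) * pi * 56³
Volume = (4/3) * pi * 175616
Volume = 735618.58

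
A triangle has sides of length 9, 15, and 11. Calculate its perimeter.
Perimeter = sum of all sides
Perimeter = 9 + 15 + 11
Perimeter = 35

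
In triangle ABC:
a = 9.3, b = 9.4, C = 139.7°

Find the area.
Using A = ½ab·sin(C):
A = ½·9.3·9.4·sin(139.7°) = ½·87.42·0.646790 = 28.27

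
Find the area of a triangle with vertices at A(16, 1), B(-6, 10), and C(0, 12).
Using the coordinate formula: Area = (1/2)|x₁(y₂-y₃) + x₂(y₃-y₁) + x₃(y₁-y₂)|
Area = (1/2)|16(10-12) + (-6)(12-1) + 0(1-10)|
Area = (1/2)|16*(-2) + (-6)*11 + 0*(-9)|
Area = (1/2)|(-32) + (-66) + 0|
Area = (1/2)*98 = 49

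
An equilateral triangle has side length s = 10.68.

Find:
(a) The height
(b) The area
(a) Height h = s·√3/2 = 10.68·√3/2 = 9.249
(b) Area = (√3/4)·s² = (√3/4)·10.68² = (√3/4)·114.062 = 49.39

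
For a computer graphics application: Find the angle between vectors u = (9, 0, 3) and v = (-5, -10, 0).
u·v = -45, |u|² = 90, |v|² = 125
cos θ = -45/√11250 ≈ -0.4243
θ ≈ 115.1°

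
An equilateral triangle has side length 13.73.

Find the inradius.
For an equilateral triangle, r = s/(2√3) where s is the side.
r = 13.73/(2√3) = 13.73/3.464102 = 3.964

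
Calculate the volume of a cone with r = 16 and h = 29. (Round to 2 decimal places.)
Volume = (1/3) * pi * r² * h
Volume = (1/3) * pi * 16² * 29
Volume = (1/3) * pi * 256 * 29
Volume = (1/3) * pi * 7424
Volume = 7774.39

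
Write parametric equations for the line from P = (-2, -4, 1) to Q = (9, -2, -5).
Direction vector d = Q - P = (11, 2, -6)
x = -2 + 11t, y = -4 + 2t, z = 1 - 6t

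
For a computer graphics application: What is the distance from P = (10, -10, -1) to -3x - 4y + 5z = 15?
d = |(-3)(10) + (-4)(-10) + 5(-1) - (15)| / √((-3)² + (-4)² + 5²) = 10/√50 = 1.414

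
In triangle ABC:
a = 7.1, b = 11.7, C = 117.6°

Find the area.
Using A = ½ab·sin(C):
A = ½·7.1·11.7·sin(117.6°) = ½·83.07·0.886204 = 36.81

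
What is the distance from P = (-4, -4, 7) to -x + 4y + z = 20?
d = |(-1)(-4) + 4(-4) + 1(7) - (20)| / √((-1)² + 4² + 1²) = 25/√18 = 5.893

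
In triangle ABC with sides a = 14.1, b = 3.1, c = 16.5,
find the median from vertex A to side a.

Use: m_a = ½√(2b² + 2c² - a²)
m_a = ½√(2·3.1² + 2·16.5² - 14.1²)
m_a = ½√(19.22 + 544.5 - 198.81) = ½√364.91 = 9.551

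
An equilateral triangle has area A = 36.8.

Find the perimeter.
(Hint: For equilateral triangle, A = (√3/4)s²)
A = (√3/4)s²  →  s² = 4A/√3 = 4·36.8/√3 = 84.986
s = 9.21878
Perimeter = 3s = 27.66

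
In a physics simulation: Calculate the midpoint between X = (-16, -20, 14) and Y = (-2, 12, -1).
Midpoint = ((-16-2)/2, (-20+12)/2, (14-1)/2) = (-9, -4, 6.5)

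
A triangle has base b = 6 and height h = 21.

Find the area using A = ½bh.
A = ½·6·21 = 63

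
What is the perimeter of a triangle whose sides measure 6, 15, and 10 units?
Perimeter = sum of all sides
Perimeter = 6 + 15 + 10
Perimeter = 31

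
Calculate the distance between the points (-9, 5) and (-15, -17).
Using the distance formula: d = sqrt((x₂-x₁)² + (y₂-y₁)²)
dx = (-15) - (-9) = -6
dy = (-17) - 5 = -22
d = sqrt((-6)² + (-22)²) = sqrt(36 + 484) = sqrt(520) = 22.80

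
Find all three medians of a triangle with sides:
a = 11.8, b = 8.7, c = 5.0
Using m_x = ½√(2y² + 2z² - x²):
m_a = ½√(2·8.7² + 2·5.0² - 11.8²) = ½√62.14 = 3.941
m_b = ½√(2·11.8² + 2·5.0² - 8.7²) = ½√252.79 = 7.95
m_c = ½√(2·11.8² + 2·8.7² - 5.0²) = ½√404.86 = 10.06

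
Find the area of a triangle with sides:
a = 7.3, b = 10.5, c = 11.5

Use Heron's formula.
s = (a+b+c)/2 = (7.3+10.5+11.5)/2 = 14.65
A = √(s(s-a)(s-b)(s-c)) = √(14.65·7.35·4.15·3.15)
A = √1407.61 = 37.52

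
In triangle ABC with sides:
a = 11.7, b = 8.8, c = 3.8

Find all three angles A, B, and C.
By the law of cosines:
cos(A) = (b² + c² - a²)/(2bc) = -0.672996  →  A = 132.3°
cos(B) = (a² + c² - b²)/(2ac) = 0.830972  →  B = 33.8°
cos(C) = (a² + b² - c²)/(2ab) = 0.970717  →  C = 13.9°
Check: A + B + C = 180.0° ✓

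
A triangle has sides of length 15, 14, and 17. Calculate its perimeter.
Perimeter = sum of all sides
Perimeter = 15 + 14 + 17
Perimeter = 46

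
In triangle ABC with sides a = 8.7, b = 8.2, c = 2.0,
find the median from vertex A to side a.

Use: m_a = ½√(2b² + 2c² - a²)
m_a = ½√(2·8.2² + 2·2.0² - 8.7²)
m_a = ½√(134.48 + 8 - 75.69) = ½√66.79 = 4.086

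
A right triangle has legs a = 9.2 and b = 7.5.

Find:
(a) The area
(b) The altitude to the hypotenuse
(a) Area = ½ab = ½·9.2·7.5 = 34.5
(b) Hypotenuse c = √(9.2² + 7.5²) = √140.89 = 11.8697
    Area = ½·c·h_c  →  h_c = 2·Area/c = 2·34.5/11.8697 = 5.813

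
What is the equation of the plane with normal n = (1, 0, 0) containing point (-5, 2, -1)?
d = n·P = (1)(-5) + (0)(2) + (0)(-1) = -5
Plane: x = -5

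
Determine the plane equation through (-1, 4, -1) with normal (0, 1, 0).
d = n·P = (0)(-1) + (1)(4) + (0)(-1) = 4
Plane: y = 4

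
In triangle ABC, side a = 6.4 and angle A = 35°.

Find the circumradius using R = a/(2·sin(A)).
R = a/(2·sin(A)) = 6.4/(2·sin(35°))
R = 6.4/(2·0.573576) = 6.4/1.147153 = 5.579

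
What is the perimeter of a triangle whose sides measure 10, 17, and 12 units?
Perimeter = sum of all sides
Perimeter = 10 + 17 + 12
Perimeter = 39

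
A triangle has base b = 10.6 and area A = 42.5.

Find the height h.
A = ½bh  →  h = 2A/b
h = 2·42.5/10.6 = 8.019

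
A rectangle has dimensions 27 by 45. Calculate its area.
Area = length * width
Area = 27 * 45
Area = 1215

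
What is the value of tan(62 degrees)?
tan(62 degrees) = 1.8807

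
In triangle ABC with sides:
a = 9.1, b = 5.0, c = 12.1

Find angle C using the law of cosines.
cos(C) = (a² + b² - c²)/(2ab)
cos(C) = (9.1² + 5.0² - 12.1²)/(2·9.1·5.0) = -38.6/91 = -0.424176
C = arccos(-0.424176) = 115.1°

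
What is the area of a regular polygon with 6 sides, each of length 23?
For a regular 6-gon with side length s = 23:
Apothem a = s / (2*tan(pi/6)) = 23 / (2*tan(pi/6)) ≈ 19.9186
Perimeter P = 6 * 23 = 138
Area = (1/2) * P * a = (1/2) * 138 * 19.9186 = 1374.38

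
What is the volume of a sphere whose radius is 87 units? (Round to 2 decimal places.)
Volume = (4/3) * pi * r³
Volume = (4/3) * pi * 87³
Volume = (4/3) * pi * 658503
Volume = 2758330.92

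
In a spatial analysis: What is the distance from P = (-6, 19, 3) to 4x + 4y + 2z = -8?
d = |4(-6) + 4(19) + 2(3) - (-8)| / √(4² + 4² + 2²) = 66/√36 = 11.0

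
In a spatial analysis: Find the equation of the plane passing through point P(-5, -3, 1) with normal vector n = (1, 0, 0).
d = n·P = (1)(-5) + (0)(-3) + (0)(1) = -5
Plane: x = -5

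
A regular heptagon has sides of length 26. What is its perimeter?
Perimeter = number of sides * side length
Perimeter = 7 * 26
Perimeter = 182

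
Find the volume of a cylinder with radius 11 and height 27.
Volume = pi * r² * h
Volume = pi * 11² * 27
Volume = pi * 121 * 27
Volume = pi * 3267
Volume = 10263.58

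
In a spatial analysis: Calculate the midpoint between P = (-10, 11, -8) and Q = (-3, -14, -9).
Midpoint = ((-10-3)/2, (11-14)/2, (-8-9)/2) = (-6.5, -1.5, -8.5)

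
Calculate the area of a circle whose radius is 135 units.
Area = pi * r²
Area = pi * 135²
Area = pi * 18225
Area = 57255.53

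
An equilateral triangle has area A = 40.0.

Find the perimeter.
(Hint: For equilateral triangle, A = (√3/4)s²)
A = (√3/4)s²  →  s² = 4A/√3 = 4·40.0/√3 = 92.376
s = 9.61125
Perimeter = 3s = 28.83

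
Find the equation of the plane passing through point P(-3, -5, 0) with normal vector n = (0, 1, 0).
d = n·P = (0)(-3) + (1)(-5) + (0)(0) = -5
Plane: y = -5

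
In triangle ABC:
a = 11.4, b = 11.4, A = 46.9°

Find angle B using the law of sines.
sin(B)/b = sin(A)/a
sin(B) = b·sin(A)/a = 11.4·sin(46.9°)/11.4 = 0.730162
B = arcsin(0.730162) = 46.9°  (b ≤ a, so B ≤ A and the acute solution is unique)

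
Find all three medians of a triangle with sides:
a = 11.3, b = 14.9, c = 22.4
Using m_x = ½√(2y² + 2z² - x²):
m_a = ½√(2·14.9² + 2·22.4² - 11.3²) = ½√1319.85 = 18.16
m_b = ½√(2·11.3² + 2·22.4² - 14.9²) = ½√1036.89 = 16.1
m_c = ½√(2·11.3² + 2·14.9² - 22.4²) = ½√197.64 = 7.029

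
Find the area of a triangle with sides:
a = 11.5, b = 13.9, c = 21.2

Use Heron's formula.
s = (a+b+c)/2 = (11.5+13.9+21.2)/2 = 23.3
A = √(s(s-a)(s-b)(s-c)) = √(23.3·11.8·9.4·2.1)
A = √5427.32 = 73.67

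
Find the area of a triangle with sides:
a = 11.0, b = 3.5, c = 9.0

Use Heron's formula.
s = (a+b+c)/2 = (11.0+3.5+9.0)/2 = 11.75
A = √(s(s-a)(s-b)(s-c)) = √(11.75·0.75·8.25·2.75)
A = √199.934 = 14.14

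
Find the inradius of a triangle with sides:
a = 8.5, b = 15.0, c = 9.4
s = (a+b+c)/2 = (8.5+15.0+9.4)/2 = 16.45
Area = √(s(s-a)(s-b)(s-c)) = √(16.45·7.95·1.45·7.05) = 36.5633
r = Area/s = 36.5633/16.45 = 2.223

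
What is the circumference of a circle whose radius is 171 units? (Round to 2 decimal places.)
Circumference = 2 * pi * r
Circumference = 2 * pi * 171
Circumference = 1074.42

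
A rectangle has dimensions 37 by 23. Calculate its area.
Area = length * width
Area = 37 * 23
Area = 851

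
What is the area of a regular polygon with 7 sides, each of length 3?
For a regular 7-gon with side length s = 3:
Apothem a = s / (2*tan(pi/7)) = 3 / (2*tan(pi/7)) ≈ 3.1148
Perimeter P = 7 * 3 = 21
Area = (1/2) * P * a = (1/2) * 21 * 3.1148 = 32.71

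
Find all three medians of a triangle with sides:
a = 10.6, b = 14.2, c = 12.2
Using m_x = ½√(2y² + 2z² - x²):
m_a = ½√(2·14.2² + 2·12.2² - 10.6²) = ½√588.6 = 12.13
m_b = ½√(2·10.6² + 2·12.2² - 14.2²) = ½√320.76 = 8.955
m_c = ½√(2·10.6² + 2·14.2² - 12.2²) = ½√479.16 = 10.94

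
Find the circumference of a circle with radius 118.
Circumference = 2 * pi * r
Circumference = 2 * pi * 118
Circumference = 741.42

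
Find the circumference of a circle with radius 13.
Circumference = 2 * pi * r
Circumference = 2 * pi * 13
Circumference = 81.68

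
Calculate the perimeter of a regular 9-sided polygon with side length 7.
Perimeter = number of sides * side length
Perimeter = 9 * 7
Perimeter = 63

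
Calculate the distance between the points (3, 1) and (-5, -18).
Using the distance formula: d = sqrt((x₂-x₁)² + (y₂-y₁)²)
dx = (-5) - 3 = -8
dy = (-18) - 1 = -19
d = sqrt((-8)² + (-19)²) = sqrt(64 + 361) = sqrt(425) = 20.62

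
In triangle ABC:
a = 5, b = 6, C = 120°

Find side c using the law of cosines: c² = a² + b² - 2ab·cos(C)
c² = 5² + 6² - 2·5·6·cos(120°)
c² = 25 + 36 - 60·-0.5000 = 91
c = √91 = 9.539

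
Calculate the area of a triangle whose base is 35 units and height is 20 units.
Area = (1/2) * base * height
Area = (1/2) * 35 * 20
Area = 350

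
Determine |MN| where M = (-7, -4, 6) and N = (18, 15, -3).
d = √[(25)² + (19)² + (-9)²] = √1067 = 32.66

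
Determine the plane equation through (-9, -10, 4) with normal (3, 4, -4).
d = n·P = (3)(-9) + (4)(-10) + (-4)(4) = -83
Plane: 3x + 4y - 4z = -83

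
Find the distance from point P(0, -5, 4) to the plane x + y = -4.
d = |1(0) + 1(-5) + 0(4) - (-4)| / √(1² + 1² + 0²) = 1/√2 = 0.7071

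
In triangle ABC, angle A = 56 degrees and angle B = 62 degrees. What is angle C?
Sum of angles in a triangle = 180 degrees
Third angle = 180 - 56 - 62
Third angle = 62 degrees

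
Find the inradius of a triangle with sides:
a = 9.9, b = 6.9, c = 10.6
s = (a+b+c)/2 = (9.9+6.9+10.6)/2 = 13.7
Area = √(s(s-a)(s-b)(s-c)) = √(13.7·3.8·6.8·3.1) = 33.1274
r = Area/s = 33.1274/13.7 = 2.418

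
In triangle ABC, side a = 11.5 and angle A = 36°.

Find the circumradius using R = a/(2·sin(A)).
R = a/(2·sin(A)) = 11.5/(2·sin(36°))
R = 11.5/(2·0.587785) = 11.5/1.175571 = 9.782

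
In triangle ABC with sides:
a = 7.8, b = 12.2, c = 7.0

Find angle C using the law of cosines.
cos(C) = (a² + b² - c²)/(2ab)
cos(C) = (7.8² + 12.2² - 7.0²)/(2·7.8·12.2) = 160.68/190.32 = 0.844262
C = arccos(0.844262) = 32.41°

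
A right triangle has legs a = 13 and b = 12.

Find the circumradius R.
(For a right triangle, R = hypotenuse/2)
Hypotenuse c = √(13² + 12²) = √313 = 17.6918
R = c/2 = 8.846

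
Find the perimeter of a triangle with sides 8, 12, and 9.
Perimeter = sum of all sides
Perimeter = 8 + 12 + 9
Perimeter = 29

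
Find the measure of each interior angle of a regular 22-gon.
Interior angle of a regular n-gon = (n-2)*180/n
Interior angle = (22-2)*180/22
Interior angle = 20*180/22
Interior angle = 3600/22
Interior angle = 163.64 degrees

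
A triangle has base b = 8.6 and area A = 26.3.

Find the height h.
A = ½bh  →  h = 2A/b
h = 2·26.3/8.6 = 6.116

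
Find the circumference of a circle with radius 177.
Circumference = 2 * pi * r
Circumference = 2 * pi * 177
Circumference = 1112.12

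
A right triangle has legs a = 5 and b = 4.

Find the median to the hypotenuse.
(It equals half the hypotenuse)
Hypotenuse c = √(5² + 4²) = √41 = 6.40312
Median to hypotenuse = c/2 = 3.202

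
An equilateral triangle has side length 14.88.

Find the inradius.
For an equilateral triangle, r = s/(2√3) where s is the side.
r = 14.88/(2√3) = 14.88/3.464102 = 4.295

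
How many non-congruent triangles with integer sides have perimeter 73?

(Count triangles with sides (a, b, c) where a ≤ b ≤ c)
With a ≤ b ≤ c and a + b + c = 73, the triangle inequality a + b > c gives c < 73/2, so c ≤ 36.
Iterate a from 1 to ⌊p/3⌋ = 24; for each a, b ranges from a to ⌊(p−a)/2⌋ with c = p − a − b, keeping only c ≥ b.
Triples: (1, 36, 36), (2, 35, 36), (3, 34, 36), …
Count = 120 triangles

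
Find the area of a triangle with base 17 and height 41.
Area = (1/2) * base * height
Area = (1/2) * 17 * 41
Area = 348.50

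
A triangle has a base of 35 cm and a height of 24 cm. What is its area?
Area = (1/2) * base * height
Area = (1/2) * 35 * 24
Area = 420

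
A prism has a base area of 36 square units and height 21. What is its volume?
Volume = base area * height
Volume = 36 * 21
Volume = 756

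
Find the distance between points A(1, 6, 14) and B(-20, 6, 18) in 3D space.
d = √[(-21)² + (0)² + (4)²] = √457 = 21.38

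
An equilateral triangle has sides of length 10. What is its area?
Area = (sqrt(3)/4) * s²
Area = (sqrt(3)/4) * 10²
Area = (sqrt(3)/4) * 100
Area = 43.30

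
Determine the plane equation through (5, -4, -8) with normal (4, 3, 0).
d = n·P = (4)(5) + (3)(-4) + (0)(-8) = 8
Plane: 4x + 3y = 8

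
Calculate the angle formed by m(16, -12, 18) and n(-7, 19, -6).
m·n = -448, |m|² = 724, |n|² = 446
cos θ = -448/√322904 ≈ -0.7884
θ ≈ 142.0°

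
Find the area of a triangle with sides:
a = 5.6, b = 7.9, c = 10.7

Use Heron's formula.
s = (a+b+c)/2 = (5.6+7.9+10.7)/2 = 12.1
A = √(s(s-a)(s-b)(s-c)) = √(12.1·6.5·4.2·1.4)
A = √462.462 = 21.5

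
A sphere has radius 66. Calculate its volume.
Volume = (4/3) * pi * r³
Volume = (4/3) * pi * 66³
Volume = (4/3) * pi * 287496
Volume = 1204260.43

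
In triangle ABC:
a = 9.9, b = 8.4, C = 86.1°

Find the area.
Using A = ½ab·sin(C):
A = ½·9.9·8.4·sin(86.1°) = ½·83.16·0.997684 = 41.48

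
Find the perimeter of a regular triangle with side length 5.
Perimeter = number of sides * side length
Perimeter = 3 * 5
Perimeter = 15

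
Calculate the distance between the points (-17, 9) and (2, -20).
Using the distance formula: d = sqrt((x₂-x₁)² + (y₂-y₁)²)
dx = 2 - (-17) = 19
dy = (-20) - 9 = -29
d = sqrt(19² + (-29)²) = sqrt(361 + 841) = sqrt(1202) = 34.67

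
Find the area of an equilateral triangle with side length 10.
Area = (sqrt(3)/4) * s²
Area = (sqrt(3)/4) * 10²
Area = (sqrt(3)/4) * 100
Area = 43.30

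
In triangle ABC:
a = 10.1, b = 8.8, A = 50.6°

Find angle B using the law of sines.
sin(B)/b = sin(A)/a
sin(B) = b·sin(A)/a = 8.8·sin(50.6°)/10.1 = 0.673273
B = arcsin(0.673273) = 42.32°  (b ≤ a, so B ≤ A and the acute solution is unique)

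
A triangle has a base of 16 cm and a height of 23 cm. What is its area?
Area = (1/2) * base * height
Area = (1/2) * 16 * 23
Area = 184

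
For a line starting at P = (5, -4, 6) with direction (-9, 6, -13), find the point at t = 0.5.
P(0.5) = (5 + (-9)(0.5), -4 + 6(0.5), 6 + (-13)(0.5)) = (0.5, -1, -0.5)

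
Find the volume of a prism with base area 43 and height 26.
Volume = base area * height
Volume = 43 * 26
Volume = 1118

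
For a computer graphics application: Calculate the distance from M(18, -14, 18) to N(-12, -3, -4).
d = √[(-30)² + (11)² + (-22)²] = √1505 = 38.79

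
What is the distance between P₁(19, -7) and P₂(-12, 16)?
Using the distance formula: d = sqrt((x₂-x₁)² + (y₂-y₁)²)
dx = (-12) - 19 = -31
dy = 16 - (-7) = 23
d = sqrt((-31)² + 23²) = sqrt(961 + 529) = sqrt(1490) = 38.60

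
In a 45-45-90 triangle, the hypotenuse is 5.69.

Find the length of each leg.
In a 45-45-90 triangle, hypotenuse = leg·√2  →  leg = hypotenuse/√2
leg = 5.69/√2 = 4.023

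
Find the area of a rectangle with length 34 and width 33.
Area = length * width
Area = 34 * 33
Area = 1122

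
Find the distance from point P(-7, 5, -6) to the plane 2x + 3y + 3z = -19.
d = |2(-7) + 3(5) + 3(-6) - (-19)| / √(2² + 3² + 3²) = 2/√22 = 0.4264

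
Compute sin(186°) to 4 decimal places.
sin(186 degrees) = -0.1045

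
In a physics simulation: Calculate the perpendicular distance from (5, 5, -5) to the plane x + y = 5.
d = |1(5) + 1(5) + 0(-5) - (5)| / √(1² + 1² + 0²) = 5/√2 = 3.536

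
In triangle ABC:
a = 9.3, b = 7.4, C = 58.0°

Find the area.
Using A = ½ab·sin(C):
A = ½·9.3·7.4·sin(58.0°) = ½·68.82·0.848048 = 29.18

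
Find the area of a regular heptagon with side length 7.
For a regular 7-gon with side length s = 7:
Apothem a = s / (2*tan(pi/7)) = 7 / (2*tan(pi/7)) ≈ 7.2678
Perimeter P = 7 * 7 = 49
Area = (1/2) * P * a = (1/2) * 49 * 7.2678 = 178.06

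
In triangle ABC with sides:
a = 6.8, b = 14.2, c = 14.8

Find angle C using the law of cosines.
cos(C) = (a² + b² - c²)/(2ab)
cos(C) = (6.8² + 14.2² - 14.8²)/(2·6.8·14.2) = 28.84/193.12 = 0.149337
C = arccos(0.149337) = 81.41°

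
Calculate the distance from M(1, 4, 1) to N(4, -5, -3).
d = √[(3)² + (-9)² + (-4)²] = √106 = 10.3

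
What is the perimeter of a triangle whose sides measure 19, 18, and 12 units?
Perimeter = sum of all sides
Perimeter = 19 + 18 + 12
Perimeter = 49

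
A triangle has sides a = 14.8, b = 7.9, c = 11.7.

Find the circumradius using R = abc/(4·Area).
s = (a+b+c)/2 = 17.2
Area = √(s(s-a)(s-b)(s-c)) = √(17.2·2.4·9.3·5.5) = 45.9508
R = abc/(4·Area) = (14.8·7.9·11.7)/(4·45.9508) = 1367.964/183.8032 = 7.443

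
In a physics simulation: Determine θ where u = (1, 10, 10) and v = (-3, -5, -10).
u·v = -153, |u|² = 201, |v|² = 134
cos θ = -153/√26934 ≈ -0.9323
θ ≈ 158.8°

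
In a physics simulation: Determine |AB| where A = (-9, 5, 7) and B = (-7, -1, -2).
d = √[(2)² + (-6)² + (-9)²] = √121 = 11.0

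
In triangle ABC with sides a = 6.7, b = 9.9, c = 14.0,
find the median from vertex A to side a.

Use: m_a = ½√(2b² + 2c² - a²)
m_a = ½√(2·9.9² + 2·14.0² - 6.7²)
m_a = ½√(196.02 + 392 - 44.89) = ½√543.13 = 11.65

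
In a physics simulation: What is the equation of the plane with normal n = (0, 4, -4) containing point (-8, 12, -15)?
d = n·P = (0)(-8) + (4)(12) + (-4)(-15) = 108
Plane: 4y - 4z = 108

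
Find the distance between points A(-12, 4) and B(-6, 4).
Using the distance formula: d = sqrt((x₂-x₁)² + (y₂-y₁)²)
dx = (-6) - (-12) = 6
dy = 4 - 4 = 0
d = sqrt(6² + 0²) = sqrt(36 + 0) = sqrt(36) = 6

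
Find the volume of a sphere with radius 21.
Volume = (4/3) * pi * r³
Volume = (4/3) * pi * 21³
Volume = (4/3) * pi * 9261
Volume = 38792.39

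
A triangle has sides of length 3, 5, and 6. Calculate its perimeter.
Perimeter = sum of all sides
Perimeter = 3 + 5 + 6
Perimeter = 14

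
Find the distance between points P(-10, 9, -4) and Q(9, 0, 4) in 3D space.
d = √[(19)² + (-9)² + (8)²] = √506 = 22.49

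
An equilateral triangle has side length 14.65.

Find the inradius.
For an equilateral triangle, r = s/(2√3) where s is the side.
r = 14.65/(2√3) = 14.65/3.464102 = 4.229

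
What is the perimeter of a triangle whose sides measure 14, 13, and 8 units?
Perimeter = sum of all sides
Perimeter = 14 + 13 + 8
Perimeter = 35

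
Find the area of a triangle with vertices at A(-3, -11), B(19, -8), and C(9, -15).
Using the coordinate formula: Area = (1/2)|x₁(y₂-y₃) + x₂(y₃-y₁) + x₃(y₁-y₂)|
Area = (1/2)|(-3)((-8)-(-15)) + 19((-15)-(-11)) + 9((-11)-(-8))|
Area = (1/2)|(-3)*7 + 19*(-4) + 9*(-3)|
Area = (1/2)|(-21) + (-76) + (-27)|
Area = (1/2)*124 = 62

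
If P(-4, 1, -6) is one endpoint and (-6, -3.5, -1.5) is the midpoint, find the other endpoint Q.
Q = (2×(-6) - (-4), 2×(-3.5) - 1, 2×(-1.5) - (-6)) = (-8, -8, 3)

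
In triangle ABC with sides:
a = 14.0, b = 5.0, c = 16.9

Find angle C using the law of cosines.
cos(C) = (a² + b² - c²)/(2ab)
cos(C) = (14.0² + 5.0² - 16.9²)/(2·14.0·5.0) = -64.61/140 = -0.461500
C = arccos(-0.461500) = 117.5°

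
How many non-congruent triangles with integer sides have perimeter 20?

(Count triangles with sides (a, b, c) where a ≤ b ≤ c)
With a ≤ b ≤ c and a + b + c = 20, the triangle inequality a + b > c gives c < 20/2, so c ≤ 9.
Iterate a from 1 to ⌊p/3⌋ = 6; for each a, b ranges from a to ⌊(p−a)/2⌋ with c = p − a − b, keeping only c ≥ b.
Triples: (2, 9, 9), (3, 8, 9), (4, 7, 9), …
Count = 8 triangles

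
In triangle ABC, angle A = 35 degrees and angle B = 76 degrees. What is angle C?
Sum of angles in a triangle = 180 degrees
Third angle = 180 - 35 - 76
Third angle = 69 degrees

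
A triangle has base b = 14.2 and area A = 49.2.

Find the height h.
A = ½bh  →  h = 2A/b
h = 2·49.2/14.2 = 6.93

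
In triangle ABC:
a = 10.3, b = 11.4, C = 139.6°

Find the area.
Using A = ½ab·sin(C):
A = ½·10.3·11.4·sin(139.6°) = ½·117.42·0.648120 = 38.05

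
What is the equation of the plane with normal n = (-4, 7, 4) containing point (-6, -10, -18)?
d = n·P = (-4)(-6) + (7)(-10) + (4)(-18) = -118
Plane: -4x + 7y + 4z = -118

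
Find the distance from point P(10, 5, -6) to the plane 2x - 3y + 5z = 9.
d = |2(10) + (-3)(5) + 5(-6) - (9)| / √(2² + (-3)² + 5²) = 34/√38 = 5.516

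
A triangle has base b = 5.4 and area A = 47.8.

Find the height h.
A = ½bh  →  h = 2A/b
h = 2·47.8/5.4 = 17.7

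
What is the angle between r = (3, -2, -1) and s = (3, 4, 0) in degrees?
r·s = 1, |r|² = 14, |s|² = 25
cos θ = 1/√350 ≈ 0.05345
θ ≈ 86.94°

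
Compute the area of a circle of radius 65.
Area = pi * r²
Area = pi * 65²
Area = pi * 4225
Area = 13273.23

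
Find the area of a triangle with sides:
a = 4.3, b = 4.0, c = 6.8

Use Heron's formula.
s = (a+b+c)/2 = (4.3+4.0+6.8)/2 = 7.55
A = √(s(s-a)(s-b)(s-c)) = √(7.55·3.25·3.55·0.75)
A = √65.3311 = 8.083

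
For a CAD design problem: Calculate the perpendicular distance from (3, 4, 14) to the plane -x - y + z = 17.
d = |(-1)(3) + (-1)(4) + 1(14) - (17)| / √((-1)² + (-1)² + 1²) = 10/√3 = 5.774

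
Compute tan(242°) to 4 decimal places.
tan(242 degrees) = 1.8807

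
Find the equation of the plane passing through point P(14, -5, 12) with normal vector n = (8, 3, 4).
d = n·P = (8)(14) + (3)(-5) + (4)(12) = 145
Plane: 8x + 3y + 4z = 145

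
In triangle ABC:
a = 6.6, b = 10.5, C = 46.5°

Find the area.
Using A = ½ab·sin(C):
A = ½·6.6·10.5·sin(46.5°) = ½·69.3·0.725374 = 25.13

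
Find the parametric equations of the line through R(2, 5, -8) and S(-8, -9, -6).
Direction vector d = S - R = (-10, -14, 2)
x = 2 - 10t, y = 5 - 14t, z = -8 + 2t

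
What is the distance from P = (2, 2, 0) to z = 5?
d = |0(2) + 0(2) + 1(0) - (5)| / √(0² + 0² + 1²) = 5/√1 = 5.0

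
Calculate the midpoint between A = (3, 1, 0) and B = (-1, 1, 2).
Midpoint = ((3-1)/2, (1+1)/2, (0+2)/2) = (1, 1, 1)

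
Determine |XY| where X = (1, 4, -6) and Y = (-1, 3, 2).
d = √[(-2)² + (-1)² + (8)²] = √69 = 8.307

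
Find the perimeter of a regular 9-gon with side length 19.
Perimeter = number of sides * side length
Perimeter = 9 * 19
Perimeter = 171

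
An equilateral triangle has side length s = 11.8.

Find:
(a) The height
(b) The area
(a) Height h = s·√3/2 = 11.8·√3/2 = 10.22
(b) Area = (√3/4)·s² = (√3/4)·11.8² = (√3/4)·139.24 = 60.29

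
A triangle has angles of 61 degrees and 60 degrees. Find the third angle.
Sum of angles in a triangle = 180 degrees
Third angle = 180 - 61 - 60
Third angle = 59 degrees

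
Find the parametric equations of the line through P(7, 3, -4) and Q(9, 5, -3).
Direction vector d = Q - P = (2, 2, 1)
x = 7 + 2t, y = 3 + 2t, z = -4 + t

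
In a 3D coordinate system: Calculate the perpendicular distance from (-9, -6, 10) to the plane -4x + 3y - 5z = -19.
d = |(-4)(-9) + 3(-6) + (-5)(10) - (-19)| / √((-4)² + 3² + (-5)²) = 13/√50 = 1.838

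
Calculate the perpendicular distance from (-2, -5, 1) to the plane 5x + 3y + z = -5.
d = |5(-2) + 3(-5) + 1(1) - (-5)| / √(5² + 3² + 1²) = 19/√35 = 3.212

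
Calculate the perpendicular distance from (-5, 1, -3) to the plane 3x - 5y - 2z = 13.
d = |3(-5) + (-5)(1) + (-2)(-3) - (13)| / √(3² + (-5)² + (-2)²) = 27/√38 = 4.38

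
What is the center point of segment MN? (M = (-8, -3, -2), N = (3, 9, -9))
Midpoint = ((-8+3)/2, (-3+9)/2, (-2-9)/2) = (-2.5, 3, -5.5)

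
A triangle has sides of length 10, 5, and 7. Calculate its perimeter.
Perimeter = sum of all sides
Perimeter = 10 + 5 + 7
Perimeter = 22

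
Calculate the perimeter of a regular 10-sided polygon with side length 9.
Perimeter = number of sides * side length
Perimeter = 10 * 9
Perimeter = 90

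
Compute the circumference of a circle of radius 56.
Circumference = 2 * pi * r
Circumference = 2 * pi * 56
Circumference = 351.86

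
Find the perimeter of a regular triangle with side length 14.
Perimeter = number of sides * side length
Perimeter = 3 * 14
Perimeter = 42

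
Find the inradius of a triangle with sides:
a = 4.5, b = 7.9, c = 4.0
s = (a+b+c)/2 = (4.5+7.9+4.0)/2 = 8.2
Area = √(s(s-a)(s-b)(s-c)) = √(8.2·3.7·0.3·4.2) = 6.18291
r = Area/s = 6.18291/8.2 = 0.754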